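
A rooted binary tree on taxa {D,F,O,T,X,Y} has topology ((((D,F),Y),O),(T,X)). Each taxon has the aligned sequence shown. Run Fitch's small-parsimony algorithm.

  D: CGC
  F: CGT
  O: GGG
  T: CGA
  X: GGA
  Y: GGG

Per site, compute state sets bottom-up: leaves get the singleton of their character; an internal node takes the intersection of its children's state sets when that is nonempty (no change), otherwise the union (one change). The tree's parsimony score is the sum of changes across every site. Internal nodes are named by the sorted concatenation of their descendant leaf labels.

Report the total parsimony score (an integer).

5

site 0, node DF: D={C} ∩ F={C} → {C} (+0)
site 0, node DFY: DF={C} ∪ Y={G} → {C,G} (+1)
site 0, node DFOY: DFY={C,G} ∩ O={G} → {G} (+0)
site 0, node TX: T={C} ∪ X={G} → {C,G} (+1)
site 0, node DFOTXY: DFOY={G} ∩ TX={C,G} → {G} (+0)
site 1, node DF: D={G} ∩ F={G} → {G} (+0)
site 1, node DFY: DF={G} ∩ Y={G} → {G} (+0)
site 1, node DFOY: DFY={G} ∩ O={G} → {G} (+0)
site 1, node TX: T={G} ∩ X={G} → {G} (+0)
site 1, node DFOTXY: DFOY={G} ∩ TX={G} → {G} (+0)
site 2, node DF: D={C} ∪ F={T} → {C,T} (+1)
site 2, node DFY: DF={C,T} ∪ Y={G} → {C,G,T} (+1)
site 2, node DFOY: DFY={C,G,T} ∩ O={G} → {G} (+0)
site 2, node TX: T={A} ∩ X={A} → {A} (+0)
site 2, node DFOTXY: DFOY={G} ∪ TX={A} → {A,G} (+1)
per-site changes: [2, 0, 3]; total = 5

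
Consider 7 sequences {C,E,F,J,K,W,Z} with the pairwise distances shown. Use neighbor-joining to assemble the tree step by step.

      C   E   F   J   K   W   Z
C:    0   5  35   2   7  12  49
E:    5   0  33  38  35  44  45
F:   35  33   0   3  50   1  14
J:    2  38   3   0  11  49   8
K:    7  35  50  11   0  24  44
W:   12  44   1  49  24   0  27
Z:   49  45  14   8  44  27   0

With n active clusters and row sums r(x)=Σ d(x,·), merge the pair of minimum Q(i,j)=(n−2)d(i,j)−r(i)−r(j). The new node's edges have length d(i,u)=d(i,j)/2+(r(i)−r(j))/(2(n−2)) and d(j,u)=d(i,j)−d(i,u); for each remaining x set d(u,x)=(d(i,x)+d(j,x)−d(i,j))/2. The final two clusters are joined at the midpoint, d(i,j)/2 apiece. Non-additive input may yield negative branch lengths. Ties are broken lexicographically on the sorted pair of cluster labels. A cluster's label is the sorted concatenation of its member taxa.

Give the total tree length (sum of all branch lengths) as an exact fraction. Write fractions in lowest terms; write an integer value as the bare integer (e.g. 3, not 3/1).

479/8

iteration 1: select F,W (d=1, Q=-288); attach at lengths (-8/5, 13/5); label the merged cluster FW
  updated: d(C,FW)=23, d(E,FW)=38, d(FW,J)=51/2, d(FW,K)=73/2, d(FW,Z)=20
iteration 2: select FW,Z (d=20, Q=-229); attach at lengths (57/8, 103/8); label the merged cluster FWZ
  updated: d(C,FWZ)=26, d(E,FWZ)=63/2, d(FWZ,J)=27/4, d(FWZ,K)=121/4
iteration 3: select C,E (d=5, Q=-269/2); attach at lengths (-109/12, 169/12); label the merged cluster CE
  updated: d(CE,FWZ)=105/4, d(CE,J)=35/2, d(CE,K)=37/2
iteration 4: select CE,K (d=37/2, Q=-85); attach at lengths (79/8, 69/8); label the merged cluster CEK
  updated: d(CEK,FWZ)=19, d(CEK,J)=5
iteration 5: select CEK,FWZ (d=19, Q=-123/4); attach at lengths (69/8, 83/8); label the merged cluster CEFKWZ
  updated: d(CEFKWZ,J)=-29/8
iteration 6: select CEFKWZ,J (d=-29/8); attach at lengths (-29/16, -29/16); label the merged cluster CEFJKWZ
final tree: ((((C:-109/12,E:169/12):79/8,K:69/8):69/8,((F:-8/5,W:13/5):57/8,Z:103/8):83/8):-29/16,J:-29/16)
total length: 479/8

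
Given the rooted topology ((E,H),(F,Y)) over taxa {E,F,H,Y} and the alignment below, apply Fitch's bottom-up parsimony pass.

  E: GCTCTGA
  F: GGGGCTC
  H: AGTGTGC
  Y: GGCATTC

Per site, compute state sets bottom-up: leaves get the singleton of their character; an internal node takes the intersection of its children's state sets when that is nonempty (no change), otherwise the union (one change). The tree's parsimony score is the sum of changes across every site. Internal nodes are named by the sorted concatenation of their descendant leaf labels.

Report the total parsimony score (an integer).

EH@0: {G} ∪ {A} = {A,G} (union, +1)
FY@0: {G} ∩ {G} = {G} (intersection, +0)
EFHY@0: {A,G} ∩ {G} = {G} (intersection, +0)
EH@1: {C} ∪ {G} = {C,G} (union, +1)
FY@1: {G} ∩ {G} = {G} (intersection, +0)
EFHY@1: {C,G} ∩ {G} = {G} (intersection, +0)
EH@2: {T} ∩ {T} = {T} (intersection, +0)
FY@2: {G} ∪ {C} = {C,G} (union, +1)
EFHY@2: {T} ∪ {C,G} = {C,G,T} (union, +1)
EH@3: {C} ∪ {G} = {C,G} (union, +1)
FY@3: {G} ∪ {A} = {A,G} (union, +1)
EFHY@3: {C,G} ∩ {A,G} = {G} (intersection, +0)
EH@4: {T} ∩ {T} = {T} (intersection, +0)
FY@4: {C} ∪ {T} = {C,T} (union, +1)
EFHY@4: {T} ∩ {C,T} = {T} (intersection, +0)
EH@5: {G} ∩ {G} = {G} (intersection, +0)
FY@5: {T} ∩ {T} = {T} (intersection, +0)
EFHY@5: {G} ∪ {T} = {G,T} (union, +1)
EH@6: {A} ∪ {C} = {A,C} (union, +1)
FY@6: {C} ∩ {C} = {C} (intersection, +0)
EFHY@6: {A,C} ∩ {C} = {C} (intersection, +0)
per-site changes: [1, 1, 2, 2, 1, 1, 1]; total = 9

9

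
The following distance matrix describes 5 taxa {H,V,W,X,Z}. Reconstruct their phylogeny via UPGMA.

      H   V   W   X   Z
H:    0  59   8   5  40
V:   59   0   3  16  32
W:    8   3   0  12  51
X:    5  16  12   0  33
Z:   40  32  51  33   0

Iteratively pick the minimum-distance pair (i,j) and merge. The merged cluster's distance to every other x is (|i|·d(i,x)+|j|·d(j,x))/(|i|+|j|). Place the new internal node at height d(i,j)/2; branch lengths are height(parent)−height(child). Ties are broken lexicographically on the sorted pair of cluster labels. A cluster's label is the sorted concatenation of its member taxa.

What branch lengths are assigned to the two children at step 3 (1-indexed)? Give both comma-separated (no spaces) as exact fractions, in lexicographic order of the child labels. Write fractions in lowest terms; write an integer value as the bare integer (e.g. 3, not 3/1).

1. join V+W (d=3) ⇒ VW; edges |V|=3/2, |W|=3/2
  updated: d(H,VW)=67/2, d(VW,X)=14, d(VW,Z)=83/2
2. join H+X (d=5) ⇒ HX; edges |H|=5/2, |X|=5/2
  updated: d(HX,VW)=95/4, d(HX,Z)=73/2
3. join HX+VW (d=95/4) ⇒ HVWX; edges |HX|=75/8, |VW|=83/8
  updated: d(HVWX,Z)=39
4. join HVWX+Z (d=39) ⇒ HVWXZ; edges |HVWX|=61/8, |Z|=39/2
final tree: (((H:5/2,X:5/2):75/8,(V:3/2,W:3/2):83/8):61/8,Z:39/2)
total length: 439/8

75/8,83/8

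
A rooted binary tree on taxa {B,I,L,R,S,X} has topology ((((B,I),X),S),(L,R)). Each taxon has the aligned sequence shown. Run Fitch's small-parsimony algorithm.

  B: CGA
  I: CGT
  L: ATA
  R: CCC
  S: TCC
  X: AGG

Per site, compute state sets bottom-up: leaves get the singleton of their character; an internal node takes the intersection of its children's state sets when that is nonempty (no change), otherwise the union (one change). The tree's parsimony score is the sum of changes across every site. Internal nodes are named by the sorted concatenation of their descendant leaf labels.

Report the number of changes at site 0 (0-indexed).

BI@0: {C} ∩ {C} = {C} (intersection, +0)
BIX@0: {C} ∪ {A} = {A,C} (union, +1)
BISX@0: {A,C} ∪ {T} = {A,C,T} (union, +1)
LR@0: {A} ∪ {C} = {A,C} (union, +1)
BILRSX@0: {A,C,T} ∩ {A,C} = {A,C} (intersection, +0)
BI@1: {G} ∩ {G} = {G} (intersection, +0)
BIX@1: {G} ∩ {G} = {G} (intersection, +0)
BISX@1: {G} ∪ {C} = {C,G} (union, +1)
LR@1: {T} ∪ {C} = {C,T} (union, +1)
BILRSX@1: {C,G} ∩ {C,T} = {C} (intersection, +0)
BI@2: {A} ∪ {T} = {A,T} (union, +1)
BIX@2: {A,T} ∪ {G} = {A,G,T} (union, +1)
BISX@2: {A,G,T} ∪ {C} = {A,C,G,T} (union, +1)
LR@2: {A} ∪ {C} = {A,C} (union, +1)
BILRSX@2: {A,C,G,T} ∩ {A,C} = {A,C} (intersection, +0)
per-site changes: [3, 2, 4]; total = 9

3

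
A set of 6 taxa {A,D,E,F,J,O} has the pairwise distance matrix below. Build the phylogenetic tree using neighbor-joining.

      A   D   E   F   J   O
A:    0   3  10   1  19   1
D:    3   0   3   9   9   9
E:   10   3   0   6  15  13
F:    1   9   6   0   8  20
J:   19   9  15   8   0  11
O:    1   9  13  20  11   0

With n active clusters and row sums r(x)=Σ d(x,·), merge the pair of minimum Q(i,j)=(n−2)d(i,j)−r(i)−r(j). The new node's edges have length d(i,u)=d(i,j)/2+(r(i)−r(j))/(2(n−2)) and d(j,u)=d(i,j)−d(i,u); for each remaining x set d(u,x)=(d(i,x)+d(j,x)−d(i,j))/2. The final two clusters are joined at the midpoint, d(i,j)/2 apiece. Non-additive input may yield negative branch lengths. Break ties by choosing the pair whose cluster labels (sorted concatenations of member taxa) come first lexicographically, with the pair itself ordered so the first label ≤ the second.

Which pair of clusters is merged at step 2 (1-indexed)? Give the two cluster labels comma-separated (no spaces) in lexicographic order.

F,J

iteration 1: select A,O (d=1, Q=-84); attach at lengths (-2, 3); label the merged cluster AO
  updated: d(AO,D)=11/2, d(AO,E)=11, d(AO,F)=10, d(AO,J)=29/2
iteration 2: select F,J (d=8, Q=-111/2); attach at lengths (7/4, 25/4); label the merged cluster FJ
  updated: d(AO,FJ)=33/4, d(D,FJ)=5, d(E,FJ)=13/2
iteration 3: select AO,FJ (d=33/4, Q=-28); attach at lengths (43/8, 23/8); label the merged cluster AFJO
  updated: d(AFJO,D)=9/8, d(AFJO,E)=37/8
iteration 4: select AFJO,D (d=9/8, Q=-35/4); attach at lengths (11/8, -1/4); label the merged cluster ADFJO
  updated: d(ADFJO,E)=13/4
iteration 5: select ADFJO,E (d=13/4); attach at lengths (13/8, 13/8); label the merged cluster ADEFJO
final tree: ((((A:-2,O:3):43/8,(F:7/4,J:25/4):23/8):11/8,D:-1/4):13/8,E:13/8)
total length: 173/8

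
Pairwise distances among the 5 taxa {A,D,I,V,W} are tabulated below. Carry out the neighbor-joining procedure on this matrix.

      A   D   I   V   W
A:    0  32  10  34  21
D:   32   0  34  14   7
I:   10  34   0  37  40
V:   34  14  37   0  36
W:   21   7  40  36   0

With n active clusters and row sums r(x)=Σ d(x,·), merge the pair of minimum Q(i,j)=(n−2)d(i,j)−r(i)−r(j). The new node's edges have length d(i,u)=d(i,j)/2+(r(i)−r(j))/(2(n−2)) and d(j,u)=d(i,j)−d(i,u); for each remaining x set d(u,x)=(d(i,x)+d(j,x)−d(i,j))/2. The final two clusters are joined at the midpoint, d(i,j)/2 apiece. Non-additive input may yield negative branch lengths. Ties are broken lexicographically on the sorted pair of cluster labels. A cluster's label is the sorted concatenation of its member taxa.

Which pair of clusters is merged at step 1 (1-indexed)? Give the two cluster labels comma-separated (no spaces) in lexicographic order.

A,I

1. join A+I (d=10, Q=-188) ⇒ AI; edges |A|=1, |I|=9
  updated: d(AI,D)=28, d(AI,V)=61/2, d(AI,W)=51/2
2. join AI+V (d=61/2, Q=-207/2) ⇒ AIV; edges |AI|=129/8, |V|=115/8
  updated: d(AIV,D)=23/4, d(AIV,W)=31/2
3. join AIV+D (d=23/4, Q=-113/4) ⇒ ADIV; edges |AIV|=57/8, |D|=-11/8
  updated: d(ADIV,W)=67/8
4. join ADIV+W (d=67/8) ⇒ ADIVW; edges |ADIV|=67/16, |W|=67/16
final tree: ((((A:1,I:9):129/8,V:115/8):57/8,D:-11/8):67/16,W:67/16)
total length: 437/8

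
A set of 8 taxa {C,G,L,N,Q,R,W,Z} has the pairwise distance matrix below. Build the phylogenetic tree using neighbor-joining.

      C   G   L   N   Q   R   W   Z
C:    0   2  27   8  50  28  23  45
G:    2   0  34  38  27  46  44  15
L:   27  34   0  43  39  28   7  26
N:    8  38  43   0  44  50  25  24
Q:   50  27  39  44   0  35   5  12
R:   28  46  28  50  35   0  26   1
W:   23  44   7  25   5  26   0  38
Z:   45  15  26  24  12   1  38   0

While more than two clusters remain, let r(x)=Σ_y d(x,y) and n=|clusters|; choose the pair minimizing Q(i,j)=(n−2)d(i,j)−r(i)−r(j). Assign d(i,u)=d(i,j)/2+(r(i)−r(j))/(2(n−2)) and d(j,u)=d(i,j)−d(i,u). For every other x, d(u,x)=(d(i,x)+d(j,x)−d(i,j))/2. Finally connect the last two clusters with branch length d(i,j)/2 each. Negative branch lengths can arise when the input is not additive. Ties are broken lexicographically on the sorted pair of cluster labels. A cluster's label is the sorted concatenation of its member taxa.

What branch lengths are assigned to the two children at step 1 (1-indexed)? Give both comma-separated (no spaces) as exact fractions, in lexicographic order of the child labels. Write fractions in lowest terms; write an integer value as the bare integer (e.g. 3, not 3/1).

-11/12,35/12

iteration 1: select C,G (d=2, Q=-377); attach at lengths (-11/12, 35/12); label the merged cluster CG
  updated: d(CG,L)=59/2, d(CG,N)=22, d(CG,Q)=75/2, d(CG,R)=36, d(CG,W)=65/2, d(CG,Z)=29
iteration 2: select R,Z (d=1, Q=-301); attach at lengths (51/10, -41/10); label the merged cluster RZ
  updated: d(CG,RZ)=32, d(L,RZ)=53/2, d(N,RZ)=73/2, d(Q,RZ)=23, d(RZ,W)=63/2
iteration 3: select CG,N (d=22, Q=-236); attach at lengths (71/8, 105/8); label the merged cluster CGN
  updated: d(CGN,L)=101/4, d(CGN,Q)=119/4, d(CGN,RZ)=93/4, d(CGN,W)=71/4
iteration 4: select Q,W (d=5, Q=-143); attach at lengths (101/12, -41/12); label the merged cluster QW
  updated: d(CGN,QW)=85/4, d(L,QW)=41/2, d(QW,RZ)=99/4
iteration 5: select CGN,RZ (d=93/4, Q=-391/4); attach at lengths (167/16, 205/16); label the merged cluster CGNRZ
  updated: d(CGNRZ,L)=57/4, d(CGNRZ,QW)=91/8
iteration 6: select CGNRZ,L (d=57/4, Q=-369/8); attach at lengths (41/16, 187/16); label the merged cluster CGLNRZ
  updated: d(CGLNRZ,QW)=141/16
iteration 7: select CGLNRZ,QW (d=141/16); attach at lengths (141/32, 141/32); label the merged cluster CGLNQRWZ
final tree: (((((C:-11/12,G:35/12):71/8,N:105/8):167/16,(R:51/10,Z:-41/10):205/16):41/16,L:187/16):141/32,(Q:101/12,W:-41/12):141/32)
total length: 1221/16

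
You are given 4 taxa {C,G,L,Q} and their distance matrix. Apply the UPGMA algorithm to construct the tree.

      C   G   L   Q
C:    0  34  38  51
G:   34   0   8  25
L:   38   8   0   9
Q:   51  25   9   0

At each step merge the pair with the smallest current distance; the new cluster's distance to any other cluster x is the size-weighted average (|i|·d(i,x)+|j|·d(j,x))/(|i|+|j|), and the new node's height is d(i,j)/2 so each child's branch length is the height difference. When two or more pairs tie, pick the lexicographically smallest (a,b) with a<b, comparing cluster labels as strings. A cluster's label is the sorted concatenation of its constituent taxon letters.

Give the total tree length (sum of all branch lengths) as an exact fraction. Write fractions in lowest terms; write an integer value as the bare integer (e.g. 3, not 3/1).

1. join G+L (d=8) ⇒ GL; edges |G|=4, |L|=4
  updated: d(C,GL)=36, d(GL,Q)=17
2. join GL+Q (d=17) ⇒ GLQ; edges |GL|=9/2, |Q|=17/2
  updated: d(C,GLQ)=41
3. join C+GLQ (d=41) ⇒ CGLQ; edges |C|=41/2, |GLQ|=12
final tree: (C:41/2,((G:4,L:4):9/2,Q:17/2):12)
total length: 107/2

107/2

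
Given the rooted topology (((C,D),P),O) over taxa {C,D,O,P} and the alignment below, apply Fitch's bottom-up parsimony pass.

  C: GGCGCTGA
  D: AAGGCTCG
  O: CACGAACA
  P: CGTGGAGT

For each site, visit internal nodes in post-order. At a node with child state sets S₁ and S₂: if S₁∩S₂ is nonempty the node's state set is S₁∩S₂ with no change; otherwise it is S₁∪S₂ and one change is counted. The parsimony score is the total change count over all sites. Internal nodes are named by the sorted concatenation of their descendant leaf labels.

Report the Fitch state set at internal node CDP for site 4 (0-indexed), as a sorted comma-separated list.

CD@0: {G} ∪ {A} = {A,G} (union, +1)
CDP@0: {A,G} ∪ {C} = {A,C,G} (union, +1)
CDOP@0: {A,C,G} ∩ {C} = {C} (intersection, +0)
CD@1: {G} ∪ {A} = {A,G} (union, +1)
CDP@1: {A,G} ∩ {G} = {G} (intersection, +0)
CDOP@1: {G} ∪ {A} = {A,G} (union, +1)
CD@2: {C} ∪ {G} = {C,G} (union, +1)
CDP@2: {C,G} ∪ {T} = {C,G,T} (union, +1)
CDOP@2: {C,G,T} ∩ {C} = {C} (intersection, +0)
CD@3: {G} ∩ {G} = {G} (intersection, +0)
CDP@3: {G} ∩ {G} = {G} (intersection, +0)
CDOP@3: {G} ∩ {G} = {G} (intersection, +0)
CD@4: {C} ∩ {C} = {C} (intersection, +0)
CDP@4: {C} ∪ {G} = {C,G} (union, +1)
CDOP@4: {C,G} ∪ {A} = {A,C,G} (union, +1)
CD@5: {T} ∩ {T} = {T} (intersection, +0)
CDP@5: {T} ∪ {A} = {A,T} (union, +1)
CDOP@5: {A,T} ∩ {A} = {A} (intersection, +0)
CD@6: {G} ∪ {C} = {C,G} (union, +1)
CDP@6: {C,G} ∩ {G} = {G} (intersection, +0)
CDOP@6: {G} ∪ {C} = {C,G} (union, +1)
CD@7: {A} ∪ {G} = {A,G} (union, +1)
CDP@7: {A,G} ∪ {T} = {A,G,T} (union, +1)
CDOP@7: {A,G,T} ∩ {A} = {A} (intersection, +0)
per-site changes: [2, 2, 2, 0, 2, 1, 2, 2]; total = 13

C,G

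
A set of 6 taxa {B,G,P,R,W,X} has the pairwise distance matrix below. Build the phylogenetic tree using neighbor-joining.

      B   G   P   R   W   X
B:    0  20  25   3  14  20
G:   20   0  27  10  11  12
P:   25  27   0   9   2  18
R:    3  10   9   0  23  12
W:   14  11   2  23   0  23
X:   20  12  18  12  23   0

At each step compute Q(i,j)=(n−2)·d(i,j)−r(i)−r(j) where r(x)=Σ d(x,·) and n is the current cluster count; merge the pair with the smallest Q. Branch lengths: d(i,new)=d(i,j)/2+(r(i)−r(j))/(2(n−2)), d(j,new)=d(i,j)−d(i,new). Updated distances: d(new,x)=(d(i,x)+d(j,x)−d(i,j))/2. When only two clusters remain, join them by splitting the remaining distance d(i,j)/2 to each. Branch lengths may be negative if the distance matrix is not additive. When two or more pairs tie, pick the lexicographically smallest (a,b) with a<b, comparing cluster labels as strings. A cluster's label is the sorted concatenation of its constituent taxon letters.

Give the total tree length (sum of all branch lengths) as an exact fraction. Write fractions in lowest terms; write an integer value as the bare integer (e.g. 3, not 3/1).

1. join P+W (d=2, Q=-146) ⇒ PW; edges |P|=2, |W|=0
  updated: d(B,PW)=37/2, d(G,PW)=18, d(PW,R)=15, d(PW,X)=39/2
2. join B+R (d=3, Q=-185/2) ⇒ BR; edges |B|=61/12, |R|=-25/12
  updated: d(BR,G)=27/2, d(BR,PW)=61/4, d(BR,X)=29/2
3. join BR+PW (d=61/4, Q=-131/2) ⇒ BPRW; edges |BR|=21/4, |PW|=10
  updated: d(BPRW,G)=65/8, d(BPRW,X)=75/8
4. join BPRW+G (d=65/8, Q=-59/2) ⇒ BGPRW; edges |BPRW|=11/4, |G|=43/8
  updated: d(BGPRW,X)=53/8
5. join BGPRW+X (d=53/8) ⇒ BGPRWX; edges |BGPRW|=53/16, |X|=53/16
final tree: ((((B:61/12,R:-25/12):21/4,(P:2,W:0):10):11/4,G:43/8):53/16,X:53/16)
total length: 35

35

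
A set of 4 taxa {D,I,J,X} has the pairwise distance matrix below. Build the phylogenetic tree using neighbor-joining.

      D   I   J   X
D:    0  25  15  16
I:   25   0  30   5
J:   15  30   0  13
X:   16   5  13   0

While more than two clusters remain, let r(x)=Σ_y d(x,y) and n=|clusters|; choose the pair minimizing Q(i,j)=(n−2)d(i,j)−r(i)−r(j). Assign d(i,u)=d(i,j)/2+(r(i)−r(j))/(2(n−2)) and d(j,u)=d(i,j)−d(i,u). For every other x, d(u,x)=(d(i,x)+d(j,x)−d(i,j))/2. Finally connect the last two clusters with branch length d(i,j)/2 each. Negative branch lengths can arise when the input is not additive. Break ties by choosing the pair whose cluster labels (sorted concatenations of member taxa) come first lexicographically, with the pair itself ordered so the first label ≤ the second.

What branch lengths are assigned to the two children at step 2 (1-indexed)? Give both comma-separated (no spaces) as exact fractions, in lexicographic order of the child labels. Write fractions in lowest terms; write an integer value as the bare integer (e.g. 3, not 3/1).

step 1: merge (D,J) at d=15, Q=-84; branch lengths D→7, J→8; new cluster DJ
  updated: d(DJ,I)=20, d(DJ,X)=7
step 2: merge (DJ,I) at d=20, Q=-32; branch lengths DJ→11, I→9; new cluster DIJ
  updated: d(DIJ,X)=-4
step 3: merge (DIJ,X) at d=-4; branch lengths DIJ→-2, X→-2; new cluster DIJX
final tree: (((D:7,J:8):11,I:9):-2,X:-2)
total length: 31

11,9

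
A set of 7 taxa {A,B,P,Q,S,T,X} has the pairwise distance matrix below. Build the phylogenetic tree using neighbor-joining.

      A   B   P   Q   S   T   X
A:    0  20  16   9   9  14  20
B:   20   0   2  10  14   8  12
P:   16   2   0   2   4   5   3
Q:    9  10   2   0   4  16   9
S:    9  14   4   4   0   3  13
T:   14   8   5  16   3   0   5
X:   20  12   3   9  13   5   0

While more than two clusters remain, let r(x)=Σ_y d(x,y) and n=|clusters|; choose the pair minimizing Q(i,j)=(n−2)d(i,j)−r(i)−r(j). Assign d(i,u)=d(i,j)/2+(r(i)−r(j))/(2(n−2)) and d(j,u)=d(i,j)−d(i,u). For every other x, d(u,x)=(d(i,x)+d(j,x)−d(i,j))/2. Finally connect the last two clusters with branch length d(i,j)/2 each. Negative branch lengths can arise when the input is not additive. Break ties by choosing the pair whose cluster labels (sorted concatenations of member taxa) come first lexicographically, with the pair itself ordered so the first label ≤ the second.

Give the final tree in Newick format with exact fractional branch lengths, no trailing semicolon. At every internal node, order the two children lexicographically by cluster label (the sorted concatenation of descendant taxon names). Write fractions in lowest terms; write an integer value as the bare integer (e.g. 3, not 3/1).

iteration 1: select A,Q (d=9, Q=-93); attach at lengths (83/10, 7/10); label the merged cluster AQ
  updated: d(AQ,B)=21/2, d(AQ,P)=9/2, d(AQ,S)=2, d(AQ,T)=21/2, d(AQ,X)=10
iteration 2: select AQ,S (d=2, Q=-131/2); attach at lengths (19/16, 13/16); label the merged cluster AQS
  updated: d(AQS,B)=45/4, d(AQS,P)=13/4, d(AQS,T)=23/4, d(AQS,X)=21/2
iteration 3: select B,P (d=2, Q=-81/2); attach at lengths (13/3, -7/3); label the merged cluster BP
  updated: d(AQS,BP)=25/4, d(BP,T)=11/2, d(BP,X)=13/2
iteration 4: select AQS,BP (d=25/4, Q=-113/4); attach at lengths (67/16, 33/16); label the merged cluster ABPQS
  updated: d(ABPQS,T)=5/2, d(ABPQS,X)=43/8
iteration 5: select ABPQS,T (d=5/2, Q=-103/8); attach at lengths (23/16, 17/16); label the merged cluster ABPQST
  updated: d(ABPQST,X)=63/16
iteration 6: select ABPQST,X (d=63/16); attach at lengths (63/32, 63/32); label the merged cluster ABPQSTX
final tree: (((((A:83/10,Q:7/10):19/16,S:13/16):67/16,(B:13/3,P:-7/3):33/16):23/16,T:17/16):63/32,X:63/32)
total length: 411/16

(((((A:83/10,Q:7/10):19/16,S:13/16):67/16,(B:13/3,P:-7/3):33/16):23/16,T:17/16):63/32,X:63/32)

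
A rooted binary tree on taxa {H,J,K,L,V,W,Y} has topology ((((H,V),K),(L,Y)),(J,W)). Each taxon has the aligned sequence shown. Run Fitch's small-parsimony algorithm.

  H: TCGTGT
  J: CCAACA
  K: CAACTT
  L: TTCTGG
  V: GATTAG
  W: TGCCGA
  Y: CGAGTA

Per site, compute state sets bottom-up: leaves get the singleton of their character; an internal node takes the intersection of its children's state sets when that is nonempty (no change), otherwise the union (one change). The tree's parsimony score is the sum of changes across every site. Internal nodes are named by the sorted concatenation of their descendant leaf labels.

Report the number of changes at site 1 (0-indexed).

4

HV@0: {T} ∪ {G} = {G,T} (union, +1)
HKV@0: {G,T} ∪ {C} = {C,G,T} (union, +1)
LY@0: {T} ∪ {C} = {C,T} (union, +1)
HKLVY@0: {C,G,T} ∩ {C,T} = {C,T} (intersection, +0)
JW@0: {C} ∪ {T} = {C,T} (union, +1)
HJKLVWY@0: {C,T} ∩ {C,T} = {C,T} (intersection, +0)
HV@1: {C} ∪ {A} = {A,C} (union, +1)
HKV@1: {A,C} ∩ {A} = {A} (intersection, +0)
LY@1: {T} ∪ {G} = {G,T} (union, +1)
HKLVY@1: {A} ∪ {G,T} = {A,G,T} (union, +1)
JW@1: {C} ∪ {G} = {C,G} (union, +1)
HJKLVWY@1: {A,G,T} ∩ {C,G} = {G} (intersection, +0)
HV@2: {G} ∪ {T} = {G,T} (union, +1)
HKV@2: {G,T} ∪ {A} = {A,G,T} (union, +1)
LY@2: {C} ∪ {A} = {A,C} (union, +1)
HKLVY@2: {A,G,T} ∩ {A,C} = {A} (intersection, +0)
JW@2: {A} ∪ {C} = {A,C} (union, +1)
HJKLVWY@2: {A} ∩ {A,C} = {A} (intersection, +0)
HV@3: {T} ∩ {T} = {T} (intersection, +0)
HKV@3: {T} ∪ {C} = {C,T} (union, +1)
LY@3: {T} ∪ {G} = {G,T} (union, +1)
HKLVY@3: {C,T} ∩ {G,T} = {T} (intersection, +0)
JW@3: {A} ∪ {C} = {A,C} (union, +1)
HJKLVWY@3: {T} ∪ {A,C} = {A,C,T} (union, +1)
HV@4: {G} ∪ {A} = {A,G} (union, +1)
HKV@4: {A,G} ∪ {T} = {A,G,T} (union, +1)
LY@4: {G} ∪ {T} = {G,T} (union, +1)
HKLVY@4: {A,G,T} ∩ {G,T} = {G,T} (intersection, +0)
JW@4: {C} ∪ {G} = {C,G} (union, +1)
HJKLVWY@4: {G,T} ∩ {C,G} = {G} (intersection, +0)
HV@5: {T} ∪ {G} = {G,T} (union, +1)
HKV@5: {G,T} ∩ {T} = {T} (intersection, +0)
LY@5: {G} ∪ {A} = {A,G} (union, +1)
HKLVY@5: {T} ∪ {A,G} = {A,G,T} (union, +1)
JW@5: {A} ∩ {A} = {A} (intersection, +0)
HJKLVWY@5: {A,G,T} ∩ {A} = {A} (intersection, +0)
per-site changes: [4, 4, 4, 4, 4, 3]; total = 23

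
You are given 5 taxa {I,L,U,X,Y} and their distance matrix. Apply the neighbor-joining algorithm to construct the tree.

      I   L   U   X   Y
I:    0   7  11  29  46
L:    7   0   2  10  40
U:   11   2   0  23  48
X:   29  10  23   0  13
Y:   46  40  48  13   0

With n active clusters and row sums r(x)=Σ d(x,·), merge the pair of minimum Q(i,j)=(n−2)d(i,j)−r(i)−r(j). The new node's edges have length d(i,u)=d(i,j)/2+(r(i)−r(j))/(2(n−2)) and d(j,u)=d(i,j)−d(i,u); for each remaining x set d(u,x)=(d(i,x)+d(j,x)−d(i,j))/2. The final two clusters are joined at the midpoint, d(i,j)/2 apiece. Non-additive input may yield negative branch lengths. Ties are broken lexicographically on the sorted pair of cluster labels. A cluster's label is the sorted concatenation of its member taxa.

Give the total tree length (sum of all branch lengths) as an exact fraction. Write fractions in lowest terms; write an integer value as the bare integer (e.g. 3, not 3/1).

45

iteration 1: select X,Y (d=13, Q=-183); attach at lengths (-11/2, 37/2); label the merged cluster XY
  updated: d(I,XY)=31, d(L,XY)=37/2, d(U,XY)=29
iteration 2: select I,U (d=11, Q=-69); attach at lengths (29/4, 15/4); label the merged cluster IU
  updated: d(IU,L)=-1, d(IU,XY)=49/2
iteration 3: select IU,L (d=-1, Q=-42); attach at lengths (5/2, -7/2); label the merged cluster ILU
  updated: d(ILU,XY)=22
iteration 4: select ILU,XY (d=22); attach at lengths (11, 11); label the merged cluster ILUXY
final tree: (((I:29/4,U:15/4):5/2,L:-7/2):11,(X:-11/2,Y:37/2):11)
total length: 45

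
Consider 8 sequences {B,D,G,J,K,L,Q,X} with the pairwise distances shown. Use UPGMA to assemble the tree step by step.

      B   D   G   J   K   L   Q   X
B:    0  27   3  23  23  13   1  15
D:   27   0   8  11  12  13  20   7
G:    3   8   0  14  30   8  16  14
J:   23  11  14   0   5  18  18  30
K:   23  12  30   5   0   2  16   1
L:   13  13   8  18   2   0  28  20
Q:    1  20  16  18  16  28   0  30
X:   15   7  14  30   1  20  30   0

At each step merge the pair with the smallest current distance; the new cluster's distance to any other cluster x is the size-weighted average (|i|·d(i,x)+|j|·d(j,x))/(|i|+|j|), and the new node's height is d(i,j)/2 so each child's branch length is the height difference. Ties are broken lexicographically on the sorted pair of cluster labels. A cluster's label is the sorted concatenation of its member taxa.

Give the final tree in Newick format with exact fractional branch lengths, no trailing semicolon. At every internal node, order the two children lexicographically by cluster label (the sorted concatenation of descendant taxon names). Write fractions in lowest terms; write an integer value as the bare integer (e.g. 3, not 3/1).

((B:1/2,Q:1/2):55/6,((((D:4,G:4):5/4,L:21/4):11/6,(K:1/2,X:1/2):79/12):43/60,J:39/5):28/15)

1. join B+Q (d=1) ⇒ BQ; edges |B|=1/2, |Q|=1/2
  updated: d(BQ,D)=47/2, d(BQ,G)=19/2, d(BQ,J)=41/2, d(BQ,K)=39/2, d(BQ,L)=41/2, d(BQ,X)=45/2
2. join K+X (d=1) ⇒ KX; edges |K|=1/2, |X|=1/2
  updated: d(BQ,KX)=21, d(D,KX)=19/2, d(G,KX)=22, d(J,KX)=35/2, d(KX,L)=11
3. join D+G (d=8) ⇒ DG; edges |D|=4, |G|=4
  updated: d(BQ,DG)=33/2, d(DG,J)=25/2, d(DG,KX)=63/4, d(DG,L)=21/2
4. join DG+L (d=21/2) ⇒ DGL; edges |DG|=5/4, |L|=21/4
  updated: d(BQ,DGL)=107/6, d(DGL,J)=43/3, d(DGL,KX)=85/6
5. join DGL+KX (d=85/6) ⇒ DGKLX; edges |DGL|=11/6, |KX|=79/12
  updated: d(BQ,DGKLX)=191/10, d(DGKLX,J)=78/5
6. join DGKLX+J (d=78/5) ⇒ DGJKLX; edges |DGKLX|=43/60, |J|=39/5
  updated: d(BQ,DGJKLX)=58/3
7. join BQ+DGJKLX (d=58/3) ⇒ BDGJKLQX; edges |BQ|=55/6, |DGJKLX|=28/15
final tree: ((B:1/2,Q:1/2):55/6,((((D:4,G:4):5/4,L:21/4):11/6,(K:1/2,X:1/2):79/12):43/60,J:39/5):28/15)
total length: 667/15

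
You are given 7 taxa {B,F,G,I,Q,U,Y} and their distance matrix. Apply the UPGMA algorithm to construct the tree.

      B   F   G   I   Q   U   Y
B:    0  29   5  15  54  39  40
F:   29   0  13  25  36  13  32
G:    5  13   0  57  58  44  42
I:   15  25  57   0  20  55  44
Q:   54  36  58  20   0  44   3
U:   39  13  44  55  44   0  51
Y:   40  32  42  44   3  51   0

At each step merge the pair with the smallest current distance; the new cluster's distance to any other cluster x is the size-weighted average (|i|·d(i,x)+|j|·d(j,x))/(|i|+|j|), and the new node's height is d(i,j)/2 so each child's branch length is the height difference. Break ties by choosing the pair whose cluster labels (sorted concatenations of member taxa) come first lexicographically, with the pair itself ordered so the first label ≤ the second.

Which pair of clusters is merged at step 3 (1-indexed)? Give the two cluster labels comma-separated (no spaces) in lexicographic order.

F,U

1. join Q+Y (d=3) ⇒ QY; edges |Q|=3/2, |Y|=3/2
  updated: d(B,QY)=47, d(F,QY)=34, d(G,QY)=50, d(I,QY)=32, d(QY,U)=95/2
2. join B+G (d=5) ⇒ BG; edges |B|=5/2, |G|=5/2
  updated: d(BG,F)=21, d(BG,I)=36, d(BG,QY)=97/2, d(BG,U)=83/2
3. join F+U (d=13) ⇒ FU; edges |F|=13/2, |U|=13/2
  updated: d(BG,FU)=125/4, d(FU,I)=40, d(FU,QY)=163/4
4. join BG+FU (d=125/4) ⇒ BFGU; edges |BG|=105/8, |FU|=73/8
  updated: d(BFGU,I)=38, d(BFGU,QY)=357/8
5. join I+QY (d=32) ⇒ IQY; edges |I|=16, |QY|=29/2
  updated: d(BFGU,IQY)=509/12
6. join BFGU+IQY (d=509/12) ⇒ BFGIQUY; edges |BFGU|=67/12, |IQY|=125/24
final tree: (((B:5/2,G:5/2):105/8,(F:13/2,U:13/2):73/8):67/12,(I:16,(Q:3/2,Y:3/2):29/2):125/24)
total length: 2029/24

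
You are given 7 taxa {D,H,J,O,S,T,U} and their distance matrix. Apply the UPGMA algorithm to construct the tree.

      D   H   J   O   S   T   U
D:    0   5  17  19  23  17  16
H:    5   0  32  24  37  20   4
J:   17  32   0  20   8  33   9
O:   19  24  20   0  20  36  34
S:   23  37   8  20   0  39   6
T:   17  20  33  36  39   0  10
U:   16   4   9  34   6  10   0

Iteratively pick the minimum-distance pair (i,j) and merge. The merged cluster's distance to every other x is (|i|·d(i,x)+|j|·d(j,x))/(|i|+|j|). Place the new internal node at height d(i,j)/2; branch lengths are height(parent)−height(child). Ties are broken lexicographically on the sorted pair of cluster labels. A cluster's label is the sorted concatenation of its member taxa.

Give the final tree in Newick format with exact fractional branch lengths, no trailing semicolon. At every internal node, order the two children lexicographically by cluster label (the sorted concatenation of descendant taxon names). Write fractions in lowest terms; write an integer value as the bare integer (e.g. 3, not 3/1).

iteration 1: select H,U (d=4); attach at lengths (2, 2); label the merged cluster HU
  updated: d(D,HU)=21/2, d(HU,J)=41/2, d(HU,O)=29, d(HU,S)=43/2, d(HU,T)=15
iteration 2: select J,S (d=8); attach at lengths (4, 4); label the merged cluster JS
  updated: d(D,JS)=20, d(HU,JS)=21, d(JS,O)=20, d(JS,T)=36
iteration 3: select D,HU (d=21/2); attach at lengths (21/4, 13/4); label the merged cluster DHU
  updated: d(DHU,JS)=62/3, d(DHU,O)=77/3, d(DHU,T)=47/3
iteration 4: select DHU,T (d=47/3); attach at lengths (31/12, 47/6); label the merged cluster DHTU
  updated: d(DHTU,JS)=49/2, d(DHTU,O)=113/4
iteration 5: select JS,O (d=20); attach at lengths (6, 10); label the merged cluster JOS
  updated: d(DHTU,JOS)=103/4
iteration 6: select DHTU,JOS (d=103/4); attach at lengths (121/24, 23/8); label the merged cluster DHJOSTU
final tree: (((D:21/4,(H:2,U:2):13/4):31/12,T:47/6):121/24,((J:4,S:4):6,O:10):23/8)
total length: 329/6

(((D:21/4,(H:2,U:2):13/4):31/12,T:47/6):121/24,((J:4,S:4):6,O:10):23/8)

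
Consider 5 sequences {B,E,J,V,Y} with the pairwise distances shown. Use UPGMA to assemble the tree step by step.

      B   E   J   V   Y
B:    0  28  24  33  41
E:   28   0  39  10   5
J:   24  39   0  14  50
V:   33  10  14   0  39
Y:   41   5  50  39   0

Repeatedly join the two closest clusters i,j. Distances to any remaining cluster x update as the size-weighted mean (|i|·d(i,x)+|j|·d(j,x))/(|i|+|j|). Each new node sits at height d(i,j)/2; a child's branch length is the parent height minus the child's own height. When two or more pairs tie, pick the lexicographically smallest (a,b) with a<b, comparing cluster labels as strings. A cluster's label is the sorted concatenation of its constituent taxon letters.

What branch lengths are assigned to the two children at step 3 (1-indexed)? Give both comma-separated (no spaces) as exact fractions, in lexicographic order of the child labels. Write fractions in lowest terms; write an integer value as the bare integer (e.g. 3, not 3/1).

57/4,29/4

iteration 1: select E,Y (d=5); attach at lengths (5/2, 5/2); label the merged cluster EY
  updated: d(B,EY)=69/2, d(EY,J)=89/2, d(EY,V)=49/2
iteration 2: select J,V (d=14); attach at lengths (7, 7); label the merged cluster JV
  updated: d(B,JV)=57/2, d(EY,JV)=69/2
iteration 3: select B,JV (d=57/2); attach at lengths (57/4, 29/4); label the merged cluster BJV
  updated: d(BJV,EY)=69/2
iteration 4: select BJV,EY (d=69/2); attach at lengths (3, 59/4); label the merged cluster BEJVY
final tree: ((B:57/4,(J:7,V:7):29/4):3,(E:5/2,Y:5/2):59/4)
total length: 233/4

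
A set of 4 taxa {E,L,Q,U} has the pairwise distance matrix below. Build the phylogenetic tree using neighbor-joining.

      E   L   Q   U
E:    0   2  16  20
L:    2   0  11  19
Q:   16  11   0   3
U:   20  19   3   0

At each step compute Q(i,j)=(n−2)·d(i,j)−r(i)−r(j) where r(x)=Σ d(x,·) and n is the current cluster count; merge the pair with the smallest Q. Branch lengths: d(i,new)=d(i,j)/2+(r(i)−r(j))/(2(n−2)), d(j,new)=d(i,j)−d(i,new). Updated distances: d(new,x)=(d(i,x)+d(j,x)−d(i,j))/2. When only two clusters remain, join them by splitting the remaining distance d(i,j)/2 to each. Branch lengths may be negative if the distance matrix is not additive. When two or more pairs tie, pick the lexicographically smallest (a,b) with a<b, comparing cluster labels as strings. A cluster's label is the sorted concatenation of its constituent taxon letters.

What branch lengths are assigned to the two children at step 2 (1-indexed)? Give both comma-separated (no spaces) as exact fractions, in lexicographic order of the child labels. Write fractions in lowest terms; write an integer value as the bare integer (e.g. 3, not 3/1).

iteration 1: select E,L (d=2, Q=-66); attach at lengths (5/2, -1/2); label the merged cluster EL
  updated: d(EL,Q)=25/2, d(EL,U)=37/2
iteration 2: select EL,Q (d=25/2, Q=-34); attach at lengths (14, -3/2); label the merged cluster ELQ
  updated: d(ELQ,U)=9/2
iteration 3: select ELQ,U (d=9/2); attach at lengths (9/4, 9/4); label the merged cluster ELQU
final tree: (((E:5/2,L:-1/2):14,Q:-3/2):9/4,U:9/4)
total length: 19

14,-3/2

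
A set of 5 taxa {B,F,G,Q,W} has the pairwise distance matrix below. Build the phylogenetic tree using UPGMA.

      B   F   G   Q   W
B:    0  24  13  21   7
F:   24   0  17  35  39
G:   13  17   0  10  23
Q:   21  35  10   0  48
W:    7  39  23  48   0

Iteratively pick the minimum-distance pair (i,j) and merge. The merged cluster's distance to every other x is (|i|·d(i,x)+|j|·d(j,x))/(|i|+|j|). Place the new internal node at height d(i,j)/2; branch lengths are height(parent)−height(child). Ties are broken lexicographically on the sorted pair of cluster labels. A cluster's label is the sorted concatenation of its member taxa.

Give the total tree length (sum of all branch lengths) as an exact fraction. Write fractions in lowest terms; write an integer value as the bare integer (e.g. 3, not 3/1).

99/2

1. join B+W (d=7) ⇒ BW; edges |B|=7/2, |W|=7/2
  updated: d(BW,F)=63/2, d(BW,G)=18, d(BW,Q)=69/2
2. join G+Q (d=10) ⇒ GQ; edges |G|=5, |Q|=5
  updated: d(BW,GQ)=105/4, d(F,GQ)=26
3. join F+GQ (d=26) ⇒ FGQ; edges |F|=13, |GQ|=8
  updated: d(BW,FGQ)=28
4. join BW+FGQ (d=28) ⇒ BFGQW; edges |BW|=21/2, |FGQ|=1
final tree: ((B:7/2,W:7/2):21/2,(F:13,(G:5,Q:5):8):1)
total length: 99/2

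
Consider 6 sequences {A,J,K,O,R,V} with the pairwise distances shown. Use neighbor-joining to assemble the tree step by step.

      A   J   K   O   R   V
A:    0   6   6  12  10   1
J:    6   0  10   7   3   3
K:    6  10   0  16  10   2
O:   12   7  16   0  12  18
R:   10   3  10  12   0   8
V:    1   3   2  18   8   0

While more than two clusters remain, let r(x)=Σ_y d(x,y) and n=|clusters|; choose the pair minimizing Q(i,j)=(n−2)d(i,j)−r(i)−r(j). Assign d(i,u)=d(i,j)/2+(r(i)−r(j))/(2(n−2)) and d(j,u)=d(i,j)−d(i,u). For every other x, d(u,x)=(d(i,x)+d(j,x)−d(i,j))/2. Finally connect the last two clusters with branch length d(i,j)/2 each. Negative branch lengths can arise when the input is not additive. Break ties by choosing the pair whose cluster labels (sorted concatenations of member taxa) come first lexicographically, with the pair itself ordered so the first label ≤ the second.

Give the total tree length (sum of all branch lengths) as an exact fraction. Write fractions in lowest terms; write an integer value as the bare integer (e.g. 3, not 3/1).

iteration 1: select K,V (d=2, Q=-68); attach at lengths (5/2, -1/2); label the merged cluster KV
  updated: d(A,KV)=5/2, d(J,KV)=11/2, d(KV,O)=16, d(KV,R)=8
iteration 2: select A,KV (d=5/2, Q=-55); attach at lengths (1, 3/2); label the merged cluster AKV
  updated: d(AKV,J)=9/2, d(AKV,O)=51/4, d(AKV,R)=31/4
iteration 3: select AKV,R (d=31/4, Q=-129/4); attach at lengths (71/16, 53/16); label the merged cluster AKRV
  updated: d(AKRV,J)=-1/8, d(AKRV,O)=17/2
iteration 4: select AKRV,J (d=-1/8, Q=-123/8); attach at lengths (11/16, -13/16); label the merged cluster AJKRV
  updated: d(AJKRV,O)=125/16
iteration 5: select AJKRV,O (d=125/16); attach at lengths (125/32, 125/32); label the merged cluster AJKORV
final tree: ((((A:1,(K:5/2,V:-1/2):3/2):71/16,R:53/16):11/16,J:-13/16):125/32,O:125/32)
total length: 319/16

319/16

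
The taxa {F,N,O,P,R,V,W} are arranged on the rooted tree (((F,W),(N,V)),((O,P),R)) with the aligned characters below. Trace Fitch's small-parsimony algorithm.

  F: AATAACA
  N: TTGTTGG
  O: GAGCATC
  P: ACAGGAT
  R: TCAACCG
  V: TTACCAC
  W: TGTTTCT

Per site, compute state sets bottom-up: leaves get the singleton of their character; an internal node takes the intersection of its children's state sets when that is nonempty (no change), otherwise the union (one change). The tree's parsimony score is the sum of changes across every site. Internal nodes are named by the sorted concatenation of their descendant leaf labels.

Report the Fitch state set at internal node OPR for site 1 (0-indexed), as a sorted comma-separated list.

[col 0] FW: children F:{A}, W:{T} ∪→ {A,T}; cost 1
[col 0] NV: children N:{T}, V:{T} ∩→ {T}; cost 0
[col 0] FNVW: children FW:{A,T}, NV:{T} ∩→ {T}; cost 0
[col 0] OP: children O:{G}, P:{A} ∪→ {A,G}; cost 1
[col 0] OPR: children OP:{A,G}, R:{T} ∪→ {A,G,T}; cost 1
[col 0] FNOPRVW: children FNVW:{T}, OPR:{A,G,T} ∩→ {T}; cost 0
[col 1] FW: children F:{A}, W:{G} ∪→ {A,G}; cost 1
[col 1] NV: children N:{T}, V:{T} ∩→ {T}; cost 0
[col 1] FNVW: children FW:{A,G}, NV:{T} ∪→ {A,G,T}; cost 1
[col 1] OP: children O:{A}, P:{C} ∪→ {A,C}; cost 1
[col 1] OPR: children OP:{A,C}, R:{C} ∩→ {C}; cost 0
[col 1] FNOPRVW: children FNVW:{A,G,T}, OPR:{C} ∪→ {A,C,G,T}; cost 1
[col 2] FW: children F:{T}, W:{T} ∩→ {T}; cost 0
[col 2] NV: children N:{G}, V:{A} ∪→ {A,G}; cost 1
[col 2] FNVW: children FW:{T}, NV:{A,G} ∪→ {A,G,T}; cost 1
[col 2] OP: children O:{G}, P:{A} ∪→ {A,G}; cost 1
[col 2] OPR: children OP:{A,G}, R:{A} ∩→ {A}; cost 0
[col 2] FNOPRVW: children FNVW:{A,G,T}, OPR:{A} ∩→ {A}; cost 0
[col 3] FW: children F:{A}, W:{T} ∪→ {A,T}; cost 1
[col 3] NV: children N:{T}, V:{C} ∪→ {C,T}; cost 1
[col 3] FNVW: children FW:{A,T}, NV:{C,T} ∩→ {T}; cost 0
[col 3] OP: children O:{C}, P:{G} ∪→ {C,G}; cost 1
[col 3] OPR: children OP:{C,G}, R:{A} ∪→ {A,C,G}; cost 1
[col 3] FNOPRVW: children FNVW:{T}, OPR:{A,C,G} ∪→ {A,C,G,T}; cost 1
[col 4] FW: children F:{A}, W:{T} ∪→ {A,T}; cost 1
[col 4] NV: children N:{T}, V:{C} ∪→ {C,T}; cost 1
[col 4] FNVW: children FW:{A,T}, NV:{C,T} ∩→ {T}; cost 0
[col 4] OP: children O:{A}, P:{G} ∪→ {A,G}; cost 1
[col 4] OPR: children OP:{A,G}, R:{C} ∪→ {A,C,G}; cost 1
[col 4] FNOPRVW: children FNVW:{T}, OPR:{A,C,G} ∪→ {A,C,G,T}; cost 1
[col 5] FW: children F:{C}, W:{C} ∩→ {C}; cost 0
[col 5] NV: children N:{G}, V:{A} ∪→ {A,G}; cost 1
[col 5] FNVW: children FW:{C}, NV:{A,G} ∪→ {A,C,G}; cost 1
[col 5] OP: children O:{T}, P:{A} ∪→ {A,T}; cost 1
[col 5] OPR: children OP:{A,T}, R:{C} ∪→ {A,C,T}; cost 1
[col 5] FNOPRVW: children FNVW:{A,C,G}, OPR:{A,C,T} ∩→ {A,C}; cost 0
[col 6] FW: children F:{A}, W:{T} ∪→ {A,T}; cost 1
[col 6] NV: children N:{G}, V:{C} ∪→ {C,G}; cost 1
[col 6] FNVW: children FW:{A,T}, NV:{C,G} ∪→ {A,C,G,T}; cost 1
[col 6] OP: children O:{C}, P:{T} ∪→ {C,T}; cost 1
[col 6] OPR: children OP:{C,T}, R:{G} ∪→ {C,G,T}; cost 1
[col 6] FNOPRVW: children FNVW:{A,C,G,T}, OPR:{C,G,T} ∩→ {C,G,T}; cost 0
per-site changes: [3, 4, 3, 5, 5, 4, 5]; total = 29

C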